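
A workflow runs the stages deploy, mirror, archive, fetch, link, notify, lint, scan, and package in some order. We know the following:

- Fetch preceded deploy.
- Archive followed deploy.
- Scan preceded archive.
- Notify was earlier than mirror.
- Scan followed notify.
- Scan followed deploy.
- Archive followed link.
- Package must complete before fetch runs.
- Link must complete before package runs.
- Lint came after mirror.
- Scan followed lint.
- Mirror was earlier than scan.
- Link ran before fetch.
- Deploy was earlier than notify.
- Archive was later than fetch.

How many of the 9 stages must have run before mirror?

Directly stated before mirror: notify.
Deploy reaches mirror via deploy → notify → mirror.
Fetch reaches mirror via fetch → deploy → notify → mirror.
Link reaches mirror via link → fetch → deploy → notify → mirror.
Likewise package reaches mirror by chaining the stated constraints.
That's deploy, fetch, link, notify, and package — 5 in all.

5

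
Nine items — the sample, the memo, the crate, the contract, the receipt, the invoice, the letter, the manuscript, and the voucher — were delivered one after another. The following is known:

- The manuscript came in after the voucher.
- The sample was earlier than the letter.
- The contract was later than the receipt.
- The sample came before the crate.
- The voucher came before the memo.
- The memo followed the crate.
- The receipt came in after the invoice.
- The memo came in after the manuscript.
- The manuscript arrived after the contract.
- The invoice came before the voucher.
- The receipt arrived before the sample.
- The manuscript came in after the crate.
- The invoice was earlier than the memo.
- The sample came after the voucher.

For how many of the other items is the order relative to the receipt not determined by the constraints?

1

Forced before the receipt: the invoice; forced after the receipt: the contract, the crate, the letter, the manuscript, the memo, and the sample.
That leaves the voucher with no forced order relative to the receipt — 1.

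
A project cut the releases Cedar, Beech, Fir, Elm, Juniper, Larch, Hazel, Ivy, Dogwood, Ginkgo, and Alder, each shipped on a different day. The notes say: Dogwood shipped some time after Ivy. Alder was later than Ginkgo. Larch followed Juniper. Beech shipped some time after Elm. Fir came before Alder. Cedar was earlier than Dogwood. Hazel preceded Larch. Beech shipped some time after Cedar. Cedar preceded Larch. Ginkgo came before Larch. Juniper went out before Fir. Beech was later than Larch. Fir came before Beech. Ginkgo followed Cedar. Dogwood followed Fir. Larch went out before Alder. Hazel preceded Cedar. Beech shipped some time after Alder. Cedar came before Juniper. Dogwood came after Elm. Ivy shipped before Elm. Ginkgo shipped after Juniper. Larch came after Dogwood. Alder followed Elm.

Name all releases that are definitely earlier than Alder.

Directly stated before Alder: Elm, Fir, Ginkgo, and Larch.
Cedar reaches Alder via Cedar → Larch → Alder.
Dogwood reaches Alder via Dogwood → Larch → Alder.
Hazel reaches Alder via Hazel → Larch → Alder.
Likewise Ivy and Juniper each reach Alder by chaining the stated constraints.
No chain forces Beech ahead of Alder.

Cedar, Dogwood, Elm, Fir, Ginkgo, Hazel, Ivy, Juniper, Larch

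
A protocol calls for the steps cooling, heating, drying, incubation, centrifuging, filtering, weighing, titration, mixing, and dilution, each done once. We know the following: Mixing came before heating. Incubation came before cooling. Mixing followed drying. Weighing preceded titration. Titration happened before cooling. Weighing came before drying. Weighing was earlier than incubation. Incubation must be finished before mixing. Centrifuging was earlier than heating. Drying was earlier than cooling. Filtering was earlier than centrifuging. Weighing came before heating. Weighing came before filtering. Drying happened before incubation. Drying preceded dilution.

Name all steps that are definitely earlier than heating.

Directly stated before heating: centrifuging, mixing, and weighing.
Drying reaches heating via drying → mixing → heating.
Filtering reaches heating via filtering → centrifuging → heating.
Incubation reaches heating via incubation → mixing → heating.
No chain forces dilution (or any of the others) ahead of heating.

centrifuging, drying, filtering, incubation, mixing, weighing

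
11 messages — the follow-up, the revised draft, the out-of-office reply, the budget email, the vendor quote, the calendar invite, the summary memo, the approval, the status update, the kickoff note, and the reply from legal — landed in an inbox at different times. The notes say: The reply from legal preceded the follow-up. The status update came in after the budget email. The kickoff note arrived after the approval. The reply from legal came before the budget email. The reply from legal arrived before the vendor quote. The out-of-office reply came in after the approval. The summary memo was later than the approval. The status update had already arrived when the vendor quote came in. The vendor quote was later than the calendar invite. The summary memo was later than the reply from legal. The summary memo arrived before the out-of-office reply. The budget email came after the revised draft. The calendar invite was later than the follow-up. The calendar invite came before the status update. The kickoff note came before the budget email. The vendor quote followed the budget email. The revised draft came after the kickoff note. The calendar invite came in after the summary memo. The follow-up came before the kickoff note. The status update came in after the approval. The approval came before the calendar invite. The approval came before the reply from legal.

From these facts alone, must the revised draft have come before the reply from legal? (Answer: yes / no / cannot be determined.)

Tracing the constraints gives the reply from legal → the follow-up → the kickoff note → the revised draft, so the reply from legal must come before the revised draft.
That means the revised draft cannot be before the reply from legal.

no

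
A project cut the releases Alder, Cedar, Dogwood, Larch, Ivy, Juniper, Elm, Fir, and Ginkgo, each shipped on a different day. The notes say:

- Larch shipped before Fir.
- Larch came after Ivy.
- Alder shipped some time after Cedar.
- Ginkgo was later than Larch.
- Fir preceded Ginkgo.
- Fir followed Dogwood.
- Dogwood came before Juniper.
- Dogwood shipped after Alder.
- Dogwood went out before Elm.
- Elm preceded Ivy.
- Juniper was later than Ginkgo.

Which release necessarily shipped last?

Juniper

Every other release has a chain of constraints placing it before Juniper, so Juniper is last.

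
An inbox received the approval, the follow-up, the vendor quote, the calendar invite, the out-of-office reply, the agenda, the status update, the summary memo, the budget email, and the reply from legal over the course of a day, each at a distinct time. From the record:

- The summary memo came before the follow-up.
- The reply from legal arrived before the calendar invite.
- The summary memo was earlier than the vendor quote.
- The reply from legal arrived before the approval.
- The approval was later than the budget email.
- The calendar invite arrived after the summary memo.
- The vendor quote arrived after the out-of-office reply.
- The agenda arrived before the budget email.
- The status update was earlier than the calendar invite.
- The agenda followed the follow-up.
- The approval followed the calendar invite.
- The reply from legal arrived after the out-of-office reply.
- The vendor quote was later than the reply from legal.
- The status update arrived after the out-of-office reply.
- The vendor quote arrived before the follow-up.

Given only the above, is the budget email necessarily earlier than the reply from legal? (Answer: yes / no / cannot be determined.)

no

Tracing the constraints gives the reply from legal → the vendor quote → the follow-up → the agenda → the budget email, so the reply from legal must come before the budget email.
That means the budget email cannot be before the reply from legal.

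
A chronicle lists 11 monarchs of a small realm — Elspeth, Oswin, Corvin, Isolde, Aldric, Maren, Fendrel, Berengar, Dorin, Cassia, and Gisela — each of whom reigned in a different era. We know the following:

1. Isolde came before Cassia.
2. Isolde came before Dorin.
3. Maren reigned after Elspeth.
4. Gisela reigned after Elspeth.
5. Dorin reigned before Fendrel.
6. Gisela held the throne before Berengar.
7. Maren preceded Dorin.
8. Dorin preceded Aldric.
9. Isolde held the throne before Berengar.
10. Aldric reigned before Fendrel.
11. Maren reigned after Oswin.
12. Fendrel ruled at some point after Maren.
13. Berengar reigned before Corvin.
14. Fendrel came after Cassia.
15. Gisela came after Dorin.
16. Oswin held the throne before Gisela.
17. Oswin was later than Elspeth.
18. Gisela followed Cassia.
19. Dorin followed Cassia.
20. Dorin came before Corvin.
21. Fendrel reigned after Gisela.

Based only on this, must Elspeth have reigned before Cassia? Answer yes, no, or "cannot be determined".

No chain of stated constraints runs from Elspeth to Cassia, and none runs from Cassia to Elspeth either.
So the relative order of Elspeth and Cassia is not fixed by the given facts.

cannot be determined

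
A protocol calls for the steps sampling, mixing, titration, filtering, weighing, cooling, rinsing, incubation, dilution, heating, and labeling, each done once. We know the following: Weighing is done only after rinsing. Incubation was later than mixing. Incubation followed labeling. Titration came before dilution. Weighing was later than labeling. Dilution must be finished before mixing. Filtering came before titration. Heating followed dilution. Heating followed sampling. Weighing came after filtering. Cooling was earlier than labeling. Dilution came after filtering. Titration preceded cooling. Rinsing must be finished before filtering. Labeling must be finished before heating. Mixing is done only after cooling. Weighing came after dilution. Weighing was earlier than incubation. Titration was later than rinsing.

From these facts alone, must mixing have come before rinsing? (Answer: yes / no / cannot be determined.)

no

Tracing the constraints gives rinsing → filtering → dilution → mixing, so rinsing must come before mixing.
That means mixing cannot be before rinsing.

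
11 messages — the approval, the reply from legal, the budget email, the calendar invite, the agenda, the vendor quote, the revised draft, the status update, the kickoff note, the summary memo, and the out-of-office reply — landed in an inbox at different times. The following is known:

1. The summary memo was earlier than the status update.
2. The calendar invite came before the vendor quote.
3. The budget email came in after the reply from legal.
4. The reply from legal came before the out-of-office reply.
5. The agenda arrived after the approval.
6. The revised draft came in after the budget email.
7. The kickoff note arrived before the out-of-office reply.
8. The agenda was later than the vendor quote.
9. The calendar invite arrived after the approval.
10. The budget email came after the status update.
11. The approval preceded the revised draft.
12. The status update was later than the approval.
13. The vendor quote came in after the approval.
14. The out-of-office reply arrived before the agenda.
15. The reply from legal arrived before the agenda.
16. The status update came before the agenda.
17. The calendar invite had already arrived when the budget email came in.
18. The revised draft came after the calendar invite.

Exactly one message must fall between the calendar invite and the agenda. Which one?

Tracing the constraints gives the calendar invite → the vendor quote → the agenda, so the vendor quote sits after the calendar invite and before the agenda.
No other message is forced both after the calendar invite and before the agenda.

the vendor quote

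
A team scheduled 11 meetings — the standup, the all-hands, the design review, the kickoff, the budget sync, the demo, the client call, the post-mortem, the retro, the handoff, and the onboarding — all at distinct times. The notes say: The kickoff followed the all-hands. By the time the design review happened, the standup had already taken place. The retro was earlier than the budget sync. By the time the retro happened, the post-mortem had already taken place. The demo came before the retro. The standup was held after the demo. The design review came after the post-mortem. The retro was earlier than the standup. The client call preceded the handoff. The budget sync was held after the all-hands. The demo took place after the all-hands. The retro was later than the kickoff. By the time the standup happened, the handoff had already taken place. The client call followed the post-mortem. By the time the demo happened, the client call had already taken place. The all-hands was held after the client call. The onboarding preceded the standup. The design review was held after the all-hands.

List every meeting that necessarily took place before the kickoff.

Directly stated before the kickoff: the all-hands.
The client call reaches the kickoff via the client call → the all-hands → the kickoff.
The post-mortem reaches the kickoff via the post-mortem → the client call → the all-hands → the kickoff.

the all-hands, the client call, the post-mortem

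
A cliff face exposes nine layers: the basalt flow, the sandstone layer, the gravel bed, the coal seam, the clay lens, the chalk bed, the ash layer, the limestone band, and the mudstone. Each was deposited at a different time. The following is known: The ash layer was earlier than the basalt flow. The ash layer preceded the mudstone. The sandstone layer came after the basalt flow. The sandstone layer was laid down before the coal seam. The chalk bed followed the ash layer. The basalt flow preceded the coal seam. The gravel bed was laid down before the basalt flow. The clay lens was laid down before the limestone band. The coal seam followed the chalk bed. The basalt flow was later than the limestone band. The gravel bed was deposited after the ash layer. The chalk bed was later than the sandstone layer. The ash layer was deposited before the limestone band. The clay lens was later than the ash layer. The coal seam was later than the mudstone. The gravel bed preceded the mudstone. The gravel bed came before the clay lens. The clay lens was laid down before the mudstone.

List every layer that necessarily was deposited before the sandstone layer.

the ash layer, the basalt flow, the clay lens, the gravel bed, the limestone band

Directly stated before the sandstone layer: the basalt flow.
The ash layer reaches the sandstone layer via the ash layer → the basalt flow → the sandstone layer.
The clay lens reaches the sandstone layer via the clay lens → the limestone band → the basalt flow → the sandstone layer.
The gravel bed reaches the sandstone layer via the gravel bed → the basalt flow → the sandstone layer.
Likewise the limestone band reaches the sandstone layer by chaining the stated constraints.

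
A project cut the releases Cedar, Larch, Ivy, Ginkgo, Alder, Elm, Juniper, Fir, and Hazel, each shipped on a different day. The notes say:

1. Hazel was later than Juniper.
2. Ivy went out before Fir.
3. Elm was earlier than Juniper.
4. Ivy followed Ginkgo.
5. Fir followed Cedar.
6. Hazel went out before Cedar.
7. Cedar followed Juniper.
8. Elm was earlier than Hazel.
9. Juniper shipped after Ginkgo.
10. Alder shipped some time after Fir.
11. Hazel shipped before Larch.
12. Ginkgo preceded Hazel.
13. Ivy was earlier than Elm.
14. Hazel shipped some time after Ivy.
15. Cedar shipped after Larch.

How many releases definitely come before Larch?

5

Directly stated before Larch: Hazel.
Elm reaches Larch via Elm → Hazel → Larch.
Ginkgo reaches Larch via Ginkgo → Hazel → Larch.
Ivy reaches Larch via Ivy → Hazel → Larch.
Likewise Juniper reaches Larch by chaining the stated constraints.
That's Elm, Ginkgo, Hazel, Ivy, and Juniper — 5 in all.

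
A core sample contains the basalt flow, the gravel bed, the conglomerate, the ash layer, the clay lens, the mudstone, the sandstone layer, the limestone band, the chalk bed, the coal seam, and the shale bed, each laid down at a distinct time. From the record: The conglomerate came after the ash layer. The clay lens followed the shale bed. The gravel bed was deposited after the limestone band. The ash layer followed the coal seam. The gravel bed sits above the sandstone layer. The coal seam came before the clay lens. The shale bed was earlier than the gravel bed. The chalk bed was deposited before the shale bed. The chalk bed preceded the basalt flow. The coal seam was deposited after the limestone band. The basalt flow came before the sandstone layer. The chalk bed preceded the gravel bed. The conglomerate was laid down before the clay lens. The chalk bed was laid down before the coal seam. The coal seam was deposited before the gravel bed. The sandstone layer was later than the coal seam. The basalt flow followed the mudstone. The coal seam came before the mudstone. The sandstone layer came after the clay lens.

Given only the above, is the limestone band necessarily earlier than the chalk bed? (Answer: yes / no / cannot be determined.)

No chain of stated constraints runs from the limestone band to the chalk bed, and none runs from the chalk bed to the limestone band either.
So the relative order of the limestone band and the chalk bed is not fixed by the given facts.

cannot be determined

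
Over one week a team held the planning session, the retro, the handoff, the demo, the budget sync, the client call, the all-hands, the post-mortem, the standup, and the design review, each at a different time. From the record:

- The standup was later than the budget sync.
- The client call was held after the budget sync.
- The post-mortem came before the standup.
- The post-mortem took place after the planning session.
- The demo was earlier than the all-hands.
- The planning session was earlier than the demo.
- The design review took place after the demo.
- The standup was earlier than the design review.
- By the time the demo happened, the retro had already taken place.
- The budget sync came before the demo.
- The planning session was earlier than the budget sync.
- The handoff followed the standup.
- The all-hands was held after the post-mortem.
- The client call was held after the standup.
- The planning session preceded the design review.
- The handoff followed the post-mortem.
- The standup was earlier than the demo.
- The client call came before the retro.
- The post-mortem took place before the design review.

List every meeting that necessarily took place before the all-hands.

the budget sync, the client call, the demo, the planning session, the post-mortem, the retro, the standup

Directly stated before the all-hands: the demo and the post-mortem.
The budget sync reaches the all-hands via the budget sync → the demo → the all-hands.
The client call reaches the all-hands via the client call → the retro → the demo → the all-hands.
The planning session reaches the all-hands via the planning session → the post-mortem → the all-hands.
Likewise the retro and the standup each reach the all-hands by chaining the stated constraints.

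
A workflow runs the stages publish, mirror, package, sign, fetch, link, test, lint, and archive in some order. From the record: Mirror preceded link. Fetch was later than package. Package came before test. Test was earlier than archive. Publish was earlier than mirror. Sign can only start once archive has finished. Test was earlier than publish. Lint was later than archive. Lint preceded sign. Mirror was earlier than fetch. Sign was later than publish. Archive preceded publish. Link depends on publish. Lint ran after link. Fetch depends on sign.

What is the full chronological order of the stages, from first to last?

The constraints fix every adjacent pair, so only one ordering works:
package → test → archive → publish → mirror → link → lint → sign → fetch.

package, test, archive, publish, mirror, link, lint, sign, fetch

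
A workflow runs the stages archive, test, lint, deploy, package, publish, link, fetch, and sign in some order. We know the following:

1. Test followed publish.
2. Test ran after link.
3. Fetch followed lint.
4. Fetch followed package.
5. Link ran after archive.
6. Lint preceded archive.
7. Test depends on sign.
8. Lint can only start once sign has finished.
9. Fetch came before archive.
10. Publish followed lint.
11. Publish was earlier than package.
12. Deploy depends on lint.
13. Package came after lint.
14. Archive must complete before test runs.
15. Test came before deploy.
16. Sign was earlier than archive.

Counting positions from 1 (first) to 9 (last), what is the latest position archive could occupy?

6

Archive must come before deploy, link, and test — 3 stages forced after it.
Everything else can be placed before archive in some valid order, so archive can sit as late as position 9 − 3 = 6.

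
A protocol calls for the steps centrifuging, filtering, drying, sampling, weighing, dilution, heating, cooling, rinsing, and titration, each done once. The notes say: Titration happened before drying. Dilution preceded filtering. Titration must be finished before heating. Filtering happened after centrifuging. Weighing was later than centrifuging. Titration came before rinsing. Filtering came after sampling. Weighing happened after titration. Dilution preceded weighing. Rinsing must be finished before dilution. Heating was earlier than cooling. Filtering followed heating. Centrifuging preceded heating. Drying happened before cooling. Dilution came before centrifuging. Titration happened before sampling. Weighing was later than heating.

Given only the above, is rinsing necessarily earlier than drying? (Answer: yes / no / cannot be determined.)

cannot be determined

No chain of stated constraints runs from rinsing to drying, and none runs from drying to rinsing either.
So the relative order of rinsing and drying is not fixed by the given facts.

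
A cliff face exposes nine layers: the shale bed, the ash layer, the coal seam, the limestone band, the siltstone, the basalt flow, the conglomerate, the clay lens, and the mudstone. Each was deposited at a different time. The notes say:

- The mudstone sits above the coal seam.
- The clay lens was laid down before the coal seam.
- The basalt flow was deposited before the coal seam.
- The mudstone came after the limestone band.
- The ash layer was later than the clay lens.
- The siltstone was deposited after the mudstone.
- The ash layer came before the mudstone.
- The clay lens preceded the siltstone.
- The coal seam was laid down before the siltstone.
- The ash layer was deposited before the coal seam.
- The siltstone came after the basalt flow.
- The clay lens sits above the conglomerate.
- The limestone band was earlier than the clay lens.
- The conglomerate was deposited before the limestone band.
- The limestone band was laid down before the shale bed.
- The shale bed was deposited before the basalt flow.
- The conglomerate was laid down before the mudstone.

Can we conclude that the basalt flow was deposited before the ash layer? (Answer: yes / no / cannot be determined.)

cannot be determined

No chain of stated constraints runs from the basalt flow to the ash layer, and none runs from the ash layer to the basalt flow either.
So the relative order of the basalt flow and the ash layer is not fixed by the given facts.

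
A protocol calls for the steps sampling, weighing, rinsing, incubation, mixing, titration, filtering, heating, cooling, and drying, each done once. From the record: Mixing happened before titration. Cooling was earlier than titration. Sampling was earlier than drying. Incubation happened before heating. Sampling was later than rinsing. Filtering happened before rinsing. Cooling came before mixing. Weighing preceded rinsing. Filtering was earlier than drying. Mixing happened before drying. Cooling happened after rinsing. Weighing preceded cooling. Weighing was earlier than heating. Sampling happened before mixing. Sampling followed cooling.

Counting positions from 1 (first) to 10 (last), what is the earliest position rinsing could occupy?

3

Filtering and weighing must both come before rinsing — 2 forced predecessors.
Nothing else is forced ahead of rinsing, so its earliest slot is position 2 + 1 = 3.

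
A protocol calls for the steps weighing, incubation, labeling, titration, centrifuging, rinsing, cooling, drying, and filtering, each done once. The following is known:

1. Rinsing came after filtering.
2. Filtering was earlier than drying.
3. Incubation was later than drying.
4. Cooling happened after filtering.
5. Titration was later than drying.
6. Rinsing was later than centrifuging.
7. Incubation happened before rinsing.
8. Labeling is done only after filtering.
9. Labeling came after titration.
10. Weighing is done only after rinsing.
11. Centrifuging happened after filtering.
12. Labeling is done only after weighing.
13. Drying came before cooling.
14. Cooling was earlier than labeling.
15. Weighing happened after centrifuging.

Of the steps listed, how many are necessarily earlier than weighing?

5

Directly stated before weighing: centrifuging and rinsing.
Drying reaches weighing via drying → incubation → rinsing → weighing.
Filtering reaches weighing via filtering → rinsing → weighing.
Incubation reaches weighing via incubation → rinsing → weighing.
No chain forces cooling (or any of the others) ahead of weighing.
That's centrifuging, drying, filtering, incubation, and rinsing — 5 in all.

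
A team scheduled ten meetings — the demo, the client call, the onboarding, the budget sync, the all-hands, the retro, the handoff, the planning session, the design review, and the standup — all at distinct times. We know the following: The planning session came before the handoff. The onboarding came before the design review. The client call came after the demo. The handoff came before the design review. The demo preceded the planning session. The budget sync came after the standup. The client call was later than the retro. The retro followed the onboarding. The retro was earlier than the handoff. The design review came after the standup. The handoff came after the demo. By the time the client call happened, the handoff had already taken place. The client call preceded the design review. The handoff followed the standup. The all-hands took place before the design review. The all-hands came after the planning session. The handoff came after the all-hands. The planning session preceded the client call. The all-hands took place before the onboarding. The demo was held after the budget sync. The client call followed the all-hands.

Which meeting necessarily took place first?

The standup has a chain of constraints placing it before every other meeting, so the standup must be first.

the standup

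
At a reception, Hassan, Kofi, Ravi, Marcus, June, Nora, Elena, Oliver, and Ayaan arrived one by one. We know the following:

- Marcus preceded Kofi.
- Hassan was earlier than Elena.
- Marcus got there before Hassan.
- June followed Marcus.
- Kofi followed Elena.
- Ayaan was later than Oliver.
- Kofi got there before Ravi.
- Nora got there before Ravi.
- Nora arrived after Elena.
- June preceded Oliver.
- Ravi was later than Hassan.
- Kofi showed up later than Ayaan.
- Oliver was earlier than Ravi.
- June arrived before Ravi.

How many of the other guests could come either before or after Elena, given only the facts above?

Forced before Elena: Hassan and Marcus; forced after Elena: Kofi, Nora, and Ravi.
That leaves Ayaan, June, and Oliver with no forced order relative to Elena — 3.

3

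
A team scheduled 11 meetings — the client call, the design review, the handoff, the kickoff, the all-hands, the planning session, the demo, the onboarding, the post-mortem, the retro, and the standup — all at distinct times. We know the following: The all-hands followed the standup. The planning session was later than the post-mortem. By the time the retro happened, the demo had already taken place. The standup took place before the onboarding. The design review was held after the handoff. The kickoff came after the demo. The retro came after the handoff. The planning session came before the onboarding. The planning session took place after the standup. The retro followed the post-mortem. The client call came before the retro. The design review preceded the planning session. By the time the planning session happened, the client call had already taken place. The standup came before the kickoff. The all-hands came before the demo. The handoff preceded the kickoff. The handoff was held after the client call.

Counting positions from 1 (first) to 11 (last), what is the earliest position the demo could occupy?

3

The all-hands and the standup must both come before the demo — 2 forced predecessors.
Nothing else is forced ahead of the demo, so its earliest slot is position 2 + 1 = 3.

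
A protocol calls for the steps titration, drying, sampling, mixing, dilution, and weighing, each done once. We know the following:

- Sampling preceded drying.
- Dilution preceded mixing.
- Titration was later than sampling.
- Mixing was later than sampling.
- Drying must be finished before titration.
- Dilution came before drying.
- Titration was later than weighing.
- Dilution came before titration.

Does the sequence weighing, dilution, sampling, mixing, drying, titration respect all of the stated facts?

Check each stated constraint against the proposed order — e.g. dilution is ahead of titration; weighing is ahead of titration. Every pair is in the required order; nothing is violated.

yes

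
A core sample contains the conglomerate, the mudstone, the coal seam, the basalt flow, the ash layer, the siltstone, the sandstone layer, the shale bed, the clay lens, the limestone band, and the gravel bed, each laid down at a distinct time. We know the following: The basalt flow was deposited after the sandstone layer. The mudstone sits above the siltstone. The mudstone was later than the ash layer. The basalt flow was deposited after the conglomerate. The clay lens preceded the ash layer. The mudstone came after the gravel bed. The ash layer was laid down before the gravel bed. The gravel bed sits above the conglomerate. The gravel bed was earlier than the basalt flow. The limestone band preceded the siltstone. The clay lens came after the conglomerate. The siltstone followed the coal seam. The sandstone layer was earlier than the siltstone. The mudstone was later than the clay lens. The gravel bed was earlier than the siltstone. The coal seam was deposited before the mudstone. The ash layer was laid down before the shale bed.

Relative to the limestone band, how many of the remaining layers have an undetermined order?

Forced after the limestone band: the mudstone and the siltstone.
That leaves the ash layer, the basalt flow, the clay lens, the coal seam, the conglomerate, the gravel bed, the sandstone layer, and the shale bed with no forced order relative to the limestone band — 8.

8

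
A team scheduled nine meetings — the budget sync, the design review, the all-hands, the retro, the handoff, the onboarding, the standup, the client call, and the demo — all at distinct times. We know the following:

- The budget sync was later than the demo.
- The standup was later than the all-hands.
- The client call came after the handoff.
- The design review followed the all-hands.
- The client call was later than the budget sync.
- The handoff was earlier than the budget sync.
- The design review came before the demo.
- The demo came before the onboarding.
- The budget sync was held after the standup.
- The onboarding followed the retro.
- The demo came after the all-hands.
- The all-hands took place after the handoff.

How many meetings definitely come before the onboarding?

5

Directly stated before the onboarding: the demo and the retro.
The all-hands reaches the onboarding via the all-hands → the demo → the onboarding.
The design review reaches the onboarding via the design review → the demo → the onboarding.
The handoff reaches the onboarding via the handoff → the all-hands → the demo → the onboarding.
No chain forces the client call (or any of the others) ahead of the onboarding.
That's the all-hands, the demo, the design review, the handoff, and the retro — 5 in all.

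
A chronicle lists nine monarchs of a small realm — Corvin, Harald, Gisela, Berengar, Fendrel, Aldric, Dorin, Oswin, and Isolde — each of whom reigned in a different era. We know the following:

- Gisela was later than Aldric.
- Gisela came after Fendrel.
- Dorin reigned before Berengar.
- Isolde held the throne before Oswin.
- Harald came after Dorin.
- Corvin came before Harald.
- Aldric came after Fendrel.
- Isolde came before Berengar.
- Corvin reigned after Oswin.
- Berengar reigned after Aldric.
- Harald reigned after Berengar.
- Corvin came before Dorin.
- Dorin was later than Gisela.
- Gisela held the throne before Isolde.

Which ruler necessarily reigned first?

Fendrel has a chain of constraints placing them before every other ruler, so Fendrel must be first.

Fendrel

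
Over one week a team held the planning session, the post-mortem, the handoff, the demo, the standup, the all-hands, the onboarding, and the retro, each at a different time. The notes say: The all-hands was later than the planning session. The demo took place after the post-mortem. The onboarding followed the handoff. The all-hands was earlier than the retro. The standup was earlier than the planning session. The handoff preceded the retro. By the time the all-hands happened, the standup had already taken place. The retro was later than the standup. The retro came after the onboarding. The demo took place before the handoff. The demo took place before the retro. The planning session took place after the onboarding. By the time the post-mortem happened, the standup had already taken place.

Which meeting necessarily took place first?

the standup

The standup has a chain of constraints placing it before every other meeting, so the standup must be first.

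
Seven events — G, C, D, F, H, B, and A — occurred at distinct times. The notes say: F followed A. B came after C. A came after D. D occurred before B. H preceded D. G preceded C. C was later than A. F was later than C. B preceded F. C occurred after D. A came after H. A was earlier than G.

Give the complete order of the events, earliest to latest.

H, D, A, G, C, B, F

The constraints fix every adjacent pair, so only one ordering works:
H → D → A → G → C → B → F.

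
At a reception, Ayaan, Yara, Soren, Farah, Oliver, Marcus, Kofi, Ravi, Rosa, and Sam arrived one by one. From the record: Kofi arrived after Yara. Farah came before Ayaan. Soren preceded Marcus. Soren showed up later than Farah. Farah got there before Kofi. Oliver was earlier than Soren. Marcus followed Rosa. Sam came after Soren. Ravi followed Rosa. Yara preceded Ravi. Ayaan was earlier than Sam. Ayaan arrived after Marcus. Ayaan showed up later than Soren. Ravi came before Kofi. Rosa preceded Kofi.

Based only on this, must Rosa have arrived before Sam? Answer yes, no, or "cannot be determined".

Chain the constraints: Rosa → Marcus → Ayaan → Sam. Each link is directly stated, so Rosa comes before Sam.

yes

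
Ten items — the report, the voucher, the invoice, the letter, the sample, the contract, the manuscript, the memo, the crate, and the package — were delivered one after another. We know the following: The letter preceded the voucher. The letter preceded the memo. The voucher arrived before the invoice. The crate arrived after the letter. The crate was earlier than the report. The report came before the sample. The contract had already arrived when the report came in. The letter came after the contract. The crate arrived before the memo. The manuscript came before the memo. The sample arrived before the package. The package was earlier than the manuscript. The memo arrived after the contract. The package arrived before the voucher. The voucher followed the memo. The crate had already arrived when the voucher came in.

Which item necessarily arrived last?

Every other item has a chain of constraints placing it before the invoice, so the invoice is last.

the invoice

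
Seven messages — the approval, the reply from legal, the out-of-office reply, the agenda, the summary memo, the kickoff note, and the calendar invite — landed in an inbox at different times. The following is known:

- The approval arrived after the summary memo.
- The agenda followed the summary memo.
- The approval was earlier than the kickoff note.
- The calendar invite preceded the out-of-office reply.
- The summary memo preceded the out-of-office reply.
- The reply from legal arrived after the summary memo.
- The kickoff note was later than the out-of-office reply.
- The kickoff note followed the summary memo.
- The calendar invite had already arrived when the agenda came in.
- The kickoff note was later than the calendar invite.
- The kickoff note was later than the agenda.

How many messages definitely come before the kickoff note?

5

Directly stated before the kickoff note: the agenda, the approval, the calendar invite, the out-of-office reply, and the summary memo.
No chain forces the reply from legal ahead of the kickoff note.
That's the agenda, the approval, the calendar invite, the out-of-office reply, and the summary memo — 5 in all.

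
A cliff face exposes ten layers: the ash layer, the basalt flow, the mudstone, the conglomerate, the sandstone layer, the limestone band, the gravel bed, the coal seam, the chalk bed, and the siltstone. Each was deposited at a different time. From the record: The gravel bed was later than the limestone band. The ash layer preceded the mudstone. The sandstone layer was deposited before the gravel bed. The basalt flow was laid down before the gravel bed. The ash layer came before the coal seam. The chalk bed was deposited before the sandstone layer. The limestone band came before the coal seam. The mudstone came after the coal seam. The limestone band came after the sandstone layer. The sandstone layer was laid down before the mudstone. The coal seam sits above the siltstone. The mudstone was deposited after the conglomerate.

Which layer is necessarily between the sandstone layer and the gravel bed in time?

the limestone band

Tracing the constraints gives the sandstone layer → the limestone band → the gravel bed, so the limestone band sits after the sandstone layer and before the gravel bed.
No other layer is forced both after the sandstone layer and before the gravel bed.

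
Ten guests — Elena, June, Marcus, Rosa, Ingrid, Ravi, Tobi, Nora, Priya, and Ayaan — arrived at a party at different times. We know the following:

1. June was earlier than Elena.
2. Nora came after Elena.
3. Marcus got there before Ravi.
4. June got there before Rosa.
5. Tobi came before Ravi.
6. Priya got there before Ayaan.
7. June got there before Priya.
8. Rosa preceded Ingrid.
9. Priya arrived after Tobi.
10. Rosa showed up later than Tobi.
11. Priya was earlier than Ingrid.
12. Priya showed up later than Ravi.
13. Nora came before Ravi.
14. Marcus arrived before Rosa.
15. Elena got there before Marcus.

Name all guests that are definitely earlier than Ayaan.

Directly stated before Ayaan: Priya.
Elena reaches Ayaan via Elena → Nora → Ravi → Priya → Ayaan.
June reaches Ayaan via June → Priya → Ayaan.
Marcus reaches Ayaan via Marcus → Ravi → Priya → Ayaan.
Likewise Nora, Ravi, and Tobi each reach Ayaan by chaining the stated constraints.
No chain forces Rosa (or any of the others) ahead of Ayaan.

Elena, June, Marcus, Nora, Priya, Ravi, Tobi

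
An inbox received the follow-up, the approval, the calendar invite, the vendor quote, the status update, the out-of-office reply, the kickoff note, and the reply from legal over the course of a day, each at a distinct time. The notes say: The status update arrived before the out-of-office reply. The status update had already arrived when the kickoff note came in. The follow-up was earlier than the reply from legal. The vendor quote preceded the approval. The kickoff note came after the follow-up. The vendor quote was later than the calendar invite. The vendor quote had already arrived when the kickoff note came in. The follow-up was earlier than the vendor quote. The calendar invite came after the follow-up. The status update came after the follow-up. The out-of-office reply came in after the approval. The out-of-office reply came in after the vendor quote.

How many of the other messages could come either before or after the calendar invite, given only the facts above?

Forced before the calendar invite: the follow-up; forced after the calendar invite: the approval, the kickoff note, the out-of-office reply, and the vendor quote.
That leaves the reply from legal and the status update with no forced order relative to the calendar invite — 2.

2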